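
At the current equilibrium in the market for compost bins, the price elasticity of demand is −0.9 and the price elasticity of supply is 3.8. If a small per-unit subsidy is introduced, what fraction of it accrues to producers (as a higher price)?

For a small subsidy around the equilibrium, the benefit split depends on the relative slopes, which at a point are proportional to the elasticities.
Buyer share = εs/(εs + |εd|) = 3.8/(3.8 + 0.9) = 38/47; seller share = |εd|/(εs + |εd|) = 9/47.
So producers capture 9/47 of the subsidy.

Producer share = 9/47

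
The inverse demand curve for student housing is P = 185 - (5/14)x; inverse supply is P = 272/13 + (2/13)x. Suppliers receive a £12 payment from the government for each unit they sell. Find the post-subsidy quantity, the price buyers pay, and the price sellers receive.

Pre-subsidy: 185 - (5/14)x = 272/13 + (2/13)x gives x* = 9954/31 and P* = 2180/31.
With the subsidy, sellers receive Ps = Pb + 12 for each unit, where Pb is the price buyers pay.
On the curves, Pb = 185 - (5/14)x and Ps = 272/13 + (2/13)x; the wedge Ps − Pb = 12 gives 272/13 + (2/13)x − (185 - (5/14)x) = 12, so x' = 10682/31.
Then Pb = 185 − (5/14)·(10682/31) = 1920/31 and Ps = 272/13 + (2/13)·(10682/31) = 2292/31.

x' = 10682/31; buyers pay 1920/31; sellers receive 2292/31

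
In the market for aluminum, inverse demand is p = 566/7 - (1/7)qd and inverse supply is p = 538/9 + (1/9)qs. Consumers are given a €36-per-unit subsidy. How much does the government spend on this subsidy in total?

Government cost = €8091

Pre-subsidy: 566/7 - (1/7)q = 538/9 + (1/9)q gives q* = 83 and p* = 69.
With the rebate, buyers effectively pay pb = ps − 36, where ps is the price sellers receive.
On the curves, pb = 566/7 - (1/7)q and ps = 538/9 + (1/9)q; the wedge ps − pb = 36 gives 538/9 + (1/9)q − (566/7 - (1/7)q) = 36, so q' = 224.75.
Then pb = 566/7 − (1/7)·224.75 = 48.75 and ps = 538/9 + (1/9)·224.75 = 84.75.
Government outlay = subsidy × quantity = 36 × 224.75 = 8091.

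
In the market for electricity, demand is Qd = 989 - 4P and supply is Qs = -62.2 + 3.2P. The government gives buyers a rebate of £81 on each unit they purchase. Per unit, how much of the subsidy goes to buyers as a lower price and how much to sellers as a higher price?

Buyers gain £36 per unit; sellers gain £45 per unit

Pre-subsidy: 989 - 4P = -62.2 + 3.2P gives P* = 146, Q* = 405.
With the rebate, buyers effectively pay Pb = Ps − 81, where Ps is the price sellers receive.
Demand in terms of Ps becomes Qd = 989 − 4(Ps − 81) = 1313 - 4Ps. Setting this equal to supply: 1313 - 4Ps = -62.2 + 3.2Ps, so Ps = 191.
Buyers pay Pb = 191 − 81 = 110; Q' = -62.2 + 3.2·191 = 549.
Buyers' price falls by P* − Pb = 146 − 110 = 36; sellers' price rises by Ps − P* = 191 − 146 = 45.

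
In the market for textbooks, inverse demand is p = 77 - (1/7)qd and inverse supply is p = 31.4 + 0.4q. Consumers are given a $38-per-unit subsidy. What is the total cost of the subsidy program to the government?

Pre-subsidy: 77 - (1/7)q = 31.4 + 0.4q gives q* = 84 and p* = 65.
With the rebate, buyers effectively pay pb = ps − 38, where ps is the price sellers receive.
On the curves, pb = 77 - (1/7)q and ps = 31.4 + 0.4q; the wedge ps − pb = 38 gives 31.4 + 0.4q − (77 - (1/7)q) = 38, so q' = 154.
Then pb = 77 − (1/7)·154 = 55 and ps = 31.4 + 0.4·154 = 93.
Government outlay = subsidy × quantity = 38 × 154 = 5852.

Government cost = $5852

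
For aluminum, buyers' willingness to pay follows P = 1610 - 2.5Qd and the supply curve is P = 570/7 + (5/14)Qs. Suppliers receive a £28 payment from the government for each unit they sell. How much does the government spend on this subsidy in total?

Pre-subsidy: 1610 - 2.5Q = 570/7 + (5/14)Q gives Q* = 535 and P* = 272.5.
With the subsidy, sellers receive Ps = Pb + 28 for each unit, where Pb is the price buyers pay.
On the curves, Pb = 1610 - 2.5Q and Ps = 570/7 + (5/14)Q; the wedge Ps − Pb = 28 gives 570/7 + (5/14)Q − (1610 - 2.5Q) = 28, so Q' = 544.8.
Then Pb = 1610 − 2.5·544.8 = 248 and Ps = 570/7 + (5/14)·544.8 = 276.
Government outlay = subsidy × quantity = 28 × 544.8 = 15254.4.

Government cost = £15254.4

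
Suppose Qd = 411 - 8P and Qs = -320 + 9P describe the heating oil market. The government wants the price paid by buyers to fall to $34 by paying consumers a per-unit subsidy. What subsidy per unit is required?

At a buyer price of 34, quantity demanded is 411 − 8·34 = 139.
Sellers supply 139 only when they receive Ps with -320 + 9·Ps = 139, i.e. Ps = 51.
s = Ps − Pb = 51 − 34 = 17.

Required subsidy s = $17 per unit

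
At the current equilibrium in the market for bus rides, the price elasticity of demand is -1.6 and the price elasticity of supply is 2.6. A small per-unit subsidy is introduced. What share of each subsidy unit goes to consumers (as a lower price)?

For a small subsidy around the equilibrium, the benefit split depends on the relative slopes, which at a point are proportional to the elasticities.
Buyer share = εs/(εs + |εd|) = 2.6/(2.6 + 1.6) = 13/21; seller share = |εd|/(εs + |εd|) = 8/21.

Consumer share = 13/21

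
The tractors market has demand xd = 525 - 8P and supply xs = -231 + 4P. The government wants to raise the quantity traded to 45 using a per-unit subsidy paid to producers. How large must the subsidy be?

Required subsidy s = 9 per unit

At x = 45, invert demand for the buyer price: Pb = (525 − 45)/8 = 60; invert supply for the seller price: Ps = (45 − (-231))/4 = 69.
The subsidy must fill the gap: s = Ps − Pb = 69 − 60 = 9.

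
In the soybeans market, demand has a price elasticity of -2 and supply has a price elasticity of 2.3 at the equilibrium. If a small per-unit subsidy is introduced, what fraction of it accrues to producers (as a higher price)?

For a small subsidy around the equilibrium, the benefit split depends on the relative slopes, which at a point are proportional to the elasticities.
Buyer share = εs/(εs + |εd|) = 2.3/(2.3 + 2) = 23/43; seller share = |εd|/(εs + |εd|) = 20/43.
So producers capture 20/43 of the subsidy.

Producer share = 20/43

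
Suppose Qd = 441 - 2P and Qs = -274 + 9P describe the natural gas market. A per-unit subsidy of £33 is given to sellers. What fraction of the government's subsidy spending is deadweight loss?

Pre-subsidy: 441 - 2P = -274 + 9P gives P* = 65, Q* = 311.
With the subsidy, sellers receive Ps = Pb + 33 for each unit, where Pb is the price buyers pay.
Supply in terms of Pb becomes Qs = -274 + 9(Pb + 33) = 23 + 9Pb. Setting this equal to demand: 441 - 2Pb = 23 + 9Pb, so Pb = 38.
Sellers receive Ps = 38 + 33 = 71; Q' = 441 − 2·38 = 365.
ΔCS = ½(311 + 365)(65 − 38) = 9126; ΔPS = ½(311 + 365)(71 − 65) = 2028.
Government spending = 33 × 365 = 12045.
DWL = ½ × 33 × (365 − 311) = 891; fraction = 891 / 12045 = 27/365.

DWL / government spending = 27/365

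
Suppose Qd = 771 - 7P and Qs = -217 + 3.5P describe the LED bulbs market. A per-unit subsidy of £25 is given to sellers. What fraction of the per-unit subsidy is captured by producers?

Pre-subsidy: 771 - 7P = -217 + 3.5P gives P* = 1976/21, Q* = 337/3.
With the subsidy, sellers receive Ps = Pb + 25 for each unit, where Pb is the price buyers pay.
Supply in terms of Pb becomes Qs = -217 + 3.5(Pb + 25) = -129.5 + 3.5Pb. Setting this equal to demand: 771 - 7Pb = -129.5 + 3.5Pb, so Pb = 1801/21.
Sellers receive Ps = 1801/21 + 25 = 2326/21; Q' = 771 − 7·(1801/21) = 512/3.
Buyers' price falls by P* − Pb = 1976/21 − 1801/21 = 25/3; sellers' price rises by Ps − P* = 2326/21 − 1976/21 = 50/3.
So producers capture (50/3)/25 = 2/3 of each unit of subsidy.

Producer share = 2/3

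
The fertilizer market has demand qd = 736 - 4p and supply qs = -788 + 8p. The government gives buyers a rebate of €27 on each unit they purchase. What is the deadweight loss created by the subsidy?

Pre-subsidy: 736 - 4p = -788 + 8p gives p* = 127, q* = 228.
With the rebate, buyers effectively pay pb = ps − 27, where ps is the price sellers receive.
Demand in terms of ps becomes qd = 736 − 4(ps − 27) = 844 - 4ps. Setting this equal to supply: 844 - 4ps = -788 + 8ps, so ps = 136.
Buyers pay pb = 136 − 27 = 109; q' = -788 + 8·136 = 300.
The subsidy expands output by 300 − 228 = 72 past the efficient level; on those units the gap between marginal cost and willingness to pay runs from 0 up to 27.
DWL = ½ × 27 × 72 = 972.

Deadweight loss = €972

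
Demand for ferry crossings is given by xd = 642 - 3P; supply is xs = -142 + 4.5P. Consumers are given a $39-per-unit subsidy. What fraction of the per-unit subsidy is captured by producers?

Producer share = 0.4

Pre-subsidy: 642 - 3P = -142 + 4.5P gives P* = 1568/15, x* = 328.4.
With the rebate, buyers effectively pay Pb = Ps − 39, where Ps is the price sellers receive.
Demand in terms of Ps becomes xd = 642 − 3(Ps − 39) = 759 - 3Ps. Setting this equal to supply: 759 - 3Ps = -142 + 4.5Ps, so Ps = 1802/15.
Buyers pay Pb = 1802/15 − 39 = 1217/15; x' = -142 + 4.5·(1802/15) = 398.6.
Buyers' price falls by P* − Pb = 1568/15 − 1217/15 = 23.4; sellers' price rises by Ps − P* = 1802/15 − 1568/15 = 15.6.
So producers capture 15.6/39 = 0.4 of each unit of subsidy.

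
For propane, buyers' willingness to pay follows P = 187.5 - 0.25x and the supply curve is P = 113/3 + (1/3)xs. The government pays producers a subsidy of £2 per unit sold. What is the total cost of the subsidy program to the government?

Pre-subsidy: 187.5 - 0.25x = 113/3 + (1/3)x gives x* = 1798/7 and P* = 863/7.
With the subsidy, sellers receive Ps = Pb + 2 for each unit, where Pb is the price buyers pay.
On the curves, Pb = 187.5 - 0.25x and Ps = 113/3 + (1/3)x; the wedge Ps − Pb = 2 gives 113/3 + (1/3)x − (187.5 - 0.25x) = 2, so x' = 1822/7.
Then Pb = 187.5 − 0.25·(1822/7) = 857/7 and Ps = 113/3 + (1/3)·(1822/7) = 871/7.
Government outlay = subsidy × quantity = 2 × 1822/7 = 3644/7.

Government cost = 3644/7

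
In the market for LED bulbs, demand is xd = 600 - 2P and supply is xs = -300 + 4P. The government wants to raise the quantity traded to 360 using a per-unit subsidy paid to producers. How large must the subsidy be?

At x = 360, invert demand for the buyer price: Pb = (600 − 360)/2 = 120; invert supply for the seller price: Ps = (360 − (-300))/4 = 165.
The subsidy must fill the gap: s = Ps − Pb = 165 − 120 = 45.

Required subsidy s = 45 per unit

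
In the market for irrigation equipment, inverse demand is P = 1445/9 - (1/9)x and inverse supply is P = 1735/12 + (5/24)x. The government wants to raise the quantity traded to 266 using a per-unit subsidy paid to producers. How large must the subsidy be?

At x = 266, from the demand curve buyers pay Pb = 1445/9 − (1/9)·266 = 131; from the supply curve sellers need Ps = 1735/12 + (5/24)·266 = 200.
The subsidy must fill the gap: s = Ps − Pb = 200 − 131 = 69.

Required subsidy s = 69 per unit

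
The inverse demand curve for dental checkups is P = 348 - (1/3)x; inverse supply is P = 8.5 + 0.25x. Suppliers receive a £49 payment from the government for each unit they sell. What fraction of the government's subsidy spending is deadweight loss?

Pre-subsidy: 348 - (1/3)x = 8.5 + 0.25x gives x* = 582 and P* = 154.
With the subsidy, sellers receive Ps = Pb + 49 for each unit, where Pb is the price buyers pay.
On the curves, Pb = 348 - (1/3)x and Ps = 8.5 + 0.25x; the wedge Ps − Pb = 49 gives 8.5 + 0.25x − (348 - (1/3)x) = 49, so x' = 666.
Then Pb = 348 − (1/3)·666 = 126 and Ps = 8.5 + 0.25·666 = 175.
ΔCS = ½(582 + 666)(154 − 126) = 17472; ΔPS = ½(582 + 666)(175 − 154) = 13104.
Government spending = 49 × 666 = 32634.
DWL = ½ × 49 × (666 − 582) = 2058; fraction = 2058 / 32634 = 7/111.

DWL / government spending = 7/111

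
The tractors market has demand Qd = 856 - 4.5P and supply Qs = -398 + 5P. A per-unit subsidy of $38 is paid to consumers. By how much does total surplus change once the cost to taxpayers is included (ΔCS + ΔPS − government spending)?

Net change in total surplus = -$1710

Pre-subsidy: 856 - 4.5P = -398 + 5P gives P* = 132, Q* = 262.
With the rebate, buyers effectively pay Pb = Ps − 38, where Ps is the price sellers receive.
Demand in terms of Ps becomes Qd = 856 − 4.5(Ps − 38) = 1027 - 4.5Ps. Setting this equal to supply: 1027 - 4.5Ps = -398 + 5Ps, so Ps = 150.
Buyers pay Pb = 150 − 38 = 112; Q' = -398 + 5·150 = 352.
ΔCS = ½(262 + 352)(132 − 112) = 6140; ΔPS = ½(262 + 352)(150 − 132) = 5526.
Government spending = 38 × 352 = 13376.
Net change = 6140 + 5526 − 13376 = -1710. The loss equals the DWL triangle ½·38·90.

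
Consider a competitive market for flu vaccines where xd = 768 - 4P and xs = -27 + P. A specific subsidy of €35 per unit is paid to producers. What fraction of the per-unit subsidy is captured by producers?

Pre-subsidy: 768 - 4P = -27 + P gives P* = 159, x* = 132.
With the subsidy, sellers receive Ps = Pb + 35 for each unit, where Pb is the price buyers pay.
Supply in terms of Pb becomes xs = -27 + 1(Pb + 35) = 8 + Pb. Setting this equal to demand: 768 - 4Pb = 8 + Pb, so Pb = 152.
Sellers receive Ps = 152 + 35 = 187; x' = 768 − 4·152 = 160.
Buyers' price falls by P* − Pb = 159 − 152 = 7; sellers' price rises by Ps − P* = 187 − 159 = 28.
So producers capture 28/35 = 0.8 of each unit of subsidy.

Producer share = 0.8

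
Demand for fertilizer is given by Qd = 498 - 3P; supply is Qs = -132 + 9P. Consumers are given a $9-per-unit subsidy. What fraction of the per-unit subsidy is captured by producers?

Producer share = 0.25

Pre-subsidy: 498 - 3P = -132 + 9P gives P* = 52.5, Q* = 340.5.
With the rebate, buyers effectively pay Pb = Ps − 9, where Ps is the price sellers receive.
Demand in terms of Ps becomes Qd = 498 − 3(Ps − 9) = 525 - 3Ps. Setting this equal to supply: 525 - 3Ps = -132 + 9Ps, so Ps = 54.75.
Buyers pay Pb = 54.75 − 9 = 45.75; Q' = -132 + 9·54.75 = 360.75.
Buyers' price falls by P* − Pb = 52.5 − 45.75 = 6.75; sellers' price rises by Ps − P* = 54.75 − 52.5 = 2.25.
So producers capture 2.25/9 = 0.25 of each unit of subsidy.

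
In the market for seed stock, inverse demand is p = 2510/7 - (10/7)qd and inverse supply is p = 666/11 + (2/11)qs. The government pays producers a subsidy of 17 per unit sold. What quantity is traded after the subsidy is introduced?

Pre-subsidy: 2510/7 - (10/7)q = 666/11 + (2/11)q gives q* = 5737/31 and p* = 2920/31.
With the subsidy, sellers receive ps = pb + 17 for each unit, where pb is the price buyers pay.
On the curves, pb = 2510/7 - (10/7)q and ps = 666/11 + (2/11)q; the wedge ps − pb = 17 gives 666/11 + (2/11)q − (2510/7 - (10/7)q) = 17, so q' = 24257/124.
Then pb = 2510/7 − (10/7)·(24257/124) = 4905/62 and ps = 666/11 + (2/11)·(24257/124) = 5959/62.

q' = 24257/124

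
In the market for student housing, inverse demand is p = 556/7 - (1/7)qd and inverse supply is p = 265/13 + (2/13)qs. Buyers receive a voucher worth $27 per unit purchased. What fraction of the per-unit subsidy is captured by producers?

Pre-subsidy: 556/7 - (1/7)q = 265/13 + (2/13)q gives q* = 199 and p* = 51.
With the rebate, buyers effectively pay pb = ps − 27, where ps is the price sellers receive.
On the curves, pb = 556/7 - (1/7)q and ps = 265/13 + (2/13)q; the wedge ps − pb = 27 gives 265/13 + (2/13)q − (556/7 - (1/7)q) = 27, so q' = 290.
Then pb = 556/7 − (1/7)·290 = 38 and ps = 265/13 + (2/13)·290 = 65.
Buyers' price falls by p* − pb = 51 − 38 = 13; sellers' price rises by ps − p* = 65 − 51 = 14.
So producers capture 14/27 = 14/27 of each unit of subsidy.

Producer share = 14/27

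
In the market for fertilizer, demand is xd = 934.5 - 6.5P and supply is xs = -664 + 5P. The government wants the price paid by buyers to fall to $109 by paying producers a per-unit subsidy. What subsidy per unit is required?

Required subsidy s = $69 per unit

At a buyer price of 109, quantity demanded is 934.5 − 6.5·109 = 226.
Sellers supply 226 only when they receive Ps with -664 + 5·Ps = 226, i.e. Ps = 178.
s = Ps − Pb = 178 − 109 = 69.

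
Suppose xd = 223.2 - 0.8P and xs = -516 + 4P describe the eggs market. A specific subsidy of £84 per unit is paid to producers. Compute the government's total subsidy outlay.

Pre-subsidy: 223.2 - 0.8P = -516 + 4P gives P* = 154, x* = 100.
With the subsidy, sellers receive Ps = Pb + 84 for each unit, where Pb is the price buyers pay.
Supply in terms of Pb becomes xs = -516 + 4(Pb + 84) = -180 + 4Pb. Setting this equal to demand: 223.2 - 0.8Pb = -180 + 4Pb, so Pb = 84.
Sellers receive Ps = 84 + 84 = 168; x' = 223.2 − 0.8·84 = 156.
Government outlay = subsidy × quantity = 84 × 156 = 13104.

Government cost = £13104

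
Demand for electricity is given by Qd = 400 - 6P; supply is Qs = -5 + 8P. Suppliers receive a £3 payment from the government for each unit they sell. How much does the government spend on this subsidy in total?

Pre-subsidy: 400 - 6P = -5 + 8P gives P* = 405/14, Q* = 1585/7.
With the subsidy, sellers receive Ps = Pb + 3 for each unit, where Pb is the price buyers pay.
Supply in terms of Pb becomes Qs = -5 + 8(Pb + 3) = 19 + 8Pb. Setting this equal to demand: 400 - 6Pb = 19 + 8Pb, so Pb = 381/14.
Sellers receive Ps = 381/14 + 3 = 423/14; Q' = 400 − 6·(381/14) = 1657/7.
Government outlay = subsidy × quantity = 3 × 1657/7 = 4971/7.

Government cost = 4971/7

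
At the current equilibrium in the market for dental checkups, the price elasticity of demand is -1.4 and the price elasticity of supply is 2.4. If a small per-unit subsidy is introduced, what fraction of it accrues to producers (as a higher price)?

Producer share = 7/19

For a small subsidy around the equilibrium, the benefit split depends on the relative slopes, which at a point are proportional to the elasticities.
Buyer share = εs/(εs + |εd|) = 2.4/(2.4 + 1.4) = 12/19; seller share = |εd|/(εs + |εd|) = 7/19.
So producers capture 7/19 of the subsidy.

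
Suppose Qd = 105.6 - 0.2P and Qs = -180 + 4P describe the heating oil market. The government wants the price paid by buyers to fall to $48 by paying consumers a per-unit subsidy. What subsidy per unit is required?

Required subsidy s = $21 per unit

At a buyer price of 48, quantity demanded is 105.6 − 0.2·48 = 96.
Sellers supply 96 only when they receive Ps with -180 + 4·Ps = 96, i.e. Ps = 69.
s = Ps − Pb = 69 − 48 = 21.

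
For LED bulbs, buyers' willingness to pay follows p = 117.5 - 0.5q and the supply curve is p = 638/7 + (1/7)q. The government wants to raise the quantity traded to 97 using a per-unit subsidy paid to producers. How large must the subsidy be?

Required subsidy s = 36 per unit

At q = 97, from the demand curve buyers pay pb = 117.5 − 0.5·97 = 69; from the supply curve sellers need ps = 638/7 + (1/7)·97 = 105.
The subsidy must fill the gap: s = ps − pb = 105 − 69 = 36.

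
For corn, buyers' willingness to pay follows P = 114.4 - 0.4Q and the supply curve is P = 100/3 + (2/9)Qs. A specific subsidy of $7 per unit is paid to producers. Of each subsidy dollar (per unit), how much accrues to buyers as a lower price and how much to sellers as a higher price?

Buyers gain $4.5 per unit; sellers gain $2.5 per unit

Pre-subsidy: 114.4 - 0.4Q = 100/3 + (2/9)Q gives Q* = 912/7 and P* = 436/7.
With the subsidy, sellers receive Ps = Pb + 7 for each unit, where Pb is the price buyers pay.
On the curves, Pb = 114.4 - 0.4Q and Ps = 100/3 + (2/9)Q; the wedge Ps − Pb = 7 gives 100/3 + (2/9)Q − (114.4 - 0.4Q) = 7, so Q' = 3963/28.
Then Pb = 114.4 − 0.4·(3963/28) = 809/14 and Ps = 100/3 + (2/9)·(3963/28) = 907/14.
Buyers' price falls by P* − Pb = 436/7 − 809/14 = 4.5; sellers' price rises by Ps − P* = 907/14 − 436/7 = 2.5.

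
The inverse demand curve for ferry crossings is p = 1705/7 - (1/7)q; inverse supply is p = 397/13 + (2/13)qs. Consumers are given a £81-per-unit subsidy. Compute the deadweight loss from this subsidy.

Deadweight loss = £11056.5

Pre-subsidy: 1705/7 - (1/7)q = 397/13 + (2/13)q gives q* = 718 and p* = 141.
With the rebate, buyers effectively pay pb = ps − 81, where ps is the price sellers receive.
On the curves, pb = 1705/7 - (1/7)q and ps = 397/13 + (2/13)q; the wedge ps − pb = 81 gives 397/13 + (2/13)q − (1705/7 - (1/7)q) = 81, so q' = 991.
Then pb = 1705/7 − (1/7)·991 = 102 and ps = 397/13 + (2/13)·991 = 183.
The subsidy expands output by 991 − 718 = 273 past the efficient level; on those units the gap between marginal cost and willingness to pay runs from 0 up to 81.
DWL = ½ × 81 × 273 = 11056.5.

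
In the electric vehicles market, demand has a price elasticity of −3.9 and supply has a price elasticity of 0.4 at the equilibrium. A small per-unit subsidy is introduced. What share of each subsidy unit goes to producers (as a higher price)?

For a small subsidy around the equilibrium, the benefit split depends on the relative slopes, which at a point are proportional to the elasticities.
Buyer share = εs/(εs + |εd|) = 0.4/(0.4 + 3.9) = 4/43; seller share = |εd|/(εs + |εd|) = 39/43.
So producers capture 39/43 of the subsidy.

Producer share = 39/43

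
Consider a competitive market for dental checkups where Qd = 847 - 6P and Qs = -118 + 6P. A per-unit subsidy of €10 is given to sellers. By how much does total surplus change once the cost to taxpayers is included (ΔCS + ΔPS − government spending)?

Net change in total surplus = -€150

Pre-subsidy: 847 - 6P = -118 + 6P gives P* = 965/12, Q* = 364.5.
With the subsidy, sellers receive Ps = Pb + 10 for each unit, where Pb is the price buyers pay.
Supply in terms of Pb becomes Qs = -118 + 6(Pb + 10) = -58 + 6Pb. Setting this equal to demand: 847 - 6Pb = -58 + 6Pb, so Pb = 905/12.
Sellers receive Ps = 905/12 + 10 = 1025/12; Q' = 847 − 6·(905/12) = 394.5.
ΔCS = ½(364.5 + 394.5)(965/12 − 905/12) = 1897.5; ΔPS = ½(364.5 + 394.5)(1025/12 − 965/12) = 1897.5.
Government spending = 10 × 394.5 = 3945.
Net change = 1897.5 + 1897.5 − 3945 = -150. The loss equals the DWL triangle ½·10·30.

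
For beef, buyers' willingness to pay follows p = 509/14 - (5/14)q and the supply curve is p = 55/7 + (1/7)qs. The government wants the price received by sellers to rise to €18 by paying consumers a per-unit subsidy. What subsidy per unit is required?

At a seller price of 18, quantity supplied is -55 + 7·18 = 71.
Buyers absorb 71 only when they pay pb = 509/14 − (5/14)·71 = 11.
s = ps − pb = 18 − 11 = 7.

Required subsidy s = €7 per unit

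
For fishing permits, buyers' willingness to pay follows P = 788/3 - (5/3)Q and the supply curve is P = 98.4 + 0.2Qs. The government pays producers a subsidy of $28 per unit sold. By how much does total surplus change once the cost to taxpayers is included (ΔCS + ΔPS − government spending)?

Pre-subsidy: 788/3 - (5/3)Q = 98.4 + 0.2Q gives Q* = 88 and P* = 116.
With the subsidy, sellers receive Ps = Pb + 28 for each unit, where Pb is the price buyers pay.
On the curves, Pb = 788/3 - (5/3)Q and Ps = 98.4 + 0.2Q; the wedge Ps − Pb = 28 gives 98.4 + 0.2Q − (788/3 - (5/3)Q) = 28, so Q' = 103.
Then Pb = 788/3 − (5/3)·103 = 91 and Ps = 98.4 + 0.2·103 = 119.
ΔCS = ½(88 + 103)(116 − 91) = 2387.5; ΔPS = ½(88 + 103)(119 − 116) = 286.5.
Government spending = 28 × 103 = 2884.
Net change = 2387.5 + 286.5 − 2884 = -210. The loss equals the DWL triangle ½·28·15.

Net change in total surplus = -$210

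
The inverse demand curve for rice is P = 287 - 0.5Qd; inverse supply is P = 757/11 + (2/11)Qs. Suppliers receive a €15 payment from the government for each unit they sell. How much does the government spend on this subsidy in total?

Pre-subsidy: 287 - 0.5Q = 757/11 + (2/11)Q gives Q* = 320 and P* = 127.
With the subsidy, sellers receive Ps = Pb + 15 for each unit, where Pb is the price buyers pay.
On the curves, Pb = 287 - 0.5Q and Ps = 757/11 + (2/11)Q; the wedge Ps − Pb = 15 gives 757/11 + (2/11)Q − (287 - 0.5Q) = 15, so Q' = 342.
Then Pb = 287 − 0.5·342 = 116 and Ps = 757/11 + (2/11)·342 = 131.
Government outlay = subsidy × quantity = 15 × 342 = 5130.

Government cost = €5130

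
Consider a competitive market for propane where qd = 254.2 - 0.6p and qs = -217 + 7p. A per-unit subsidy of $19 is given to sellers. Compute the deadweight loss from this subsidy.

Pre-subsidy: 254.2 - 0.6p = -217 + 7p gives p* = 62, q* = 217.
With the subsidy, sellers receive ps = pb + 19 for each unit, where pb is the price buyers pay.
Supply in terms of pb becomes qs = -217 + 7(pb + 19) = -84 + 7pb. Setting this equal to demand: 254.2 - 0.6pb = -84 + 7pb, so pb = 44.5.
Sellers receive ps = 44.5 + 19 = 63.5; q' = 254.2 − 0.6·44.5 = 227.5.
The subsidy expands output by 227.5 − 217 = 10.5 past the efficient level; on those units the gap between marginal cost and willingness to pay runs from 0 up to 19.
DWL = ½ × 19 × 10.5 = 99.75.

Deadweight loss = $99.75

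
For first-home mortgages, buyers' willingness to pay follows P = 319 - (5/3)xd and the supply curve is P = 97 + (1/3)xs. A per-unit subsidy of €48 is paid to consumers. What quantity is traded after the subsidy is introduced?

x' = 135

Pre-subsidy: 319 - (5/3)x = 97 + (1/3)x gives x* = 111 and P* = 134.
With the rebate, buyers effectively pay Pb = Ps − 48, where Ps is the price sellers receive.
On the curves, Pb = 319 - (5/3)x and Ps = 97 + (1/3)x; the wedge Ps − Pb = 48 gives 97 + (1/3)x − (319 - (5/3)x) = 48, so x' = 135.
Then Pb = 319 − (5/3)·135 = 94 and Ps = 97 + (1/3)·135 = 142.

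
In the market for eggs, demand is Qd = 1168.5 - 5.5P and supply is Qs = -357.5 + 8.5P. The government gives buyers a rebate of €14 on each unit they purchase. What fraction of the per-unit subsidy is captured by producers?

Pre-subsidy: 1168.5 - 5.5P = -357.5 + 8.5P gives P* = 109, Q* = 569.
With the rebate, buyers effectively pay Pb = Ps − 14, where Ps is the price sellers receive.
Demand in terms of Ps becomes Qd = 1168.5 − 5.5(Ps − 14) = 1245.5 - 5.5Ps. Setting this equal to supply: 1245.5 - 5.5Ps = -357.5 + 8.5Ps, so Ps = 114.5.
Buyers pay Pb = 114.5 − 14 = 100.5; Q' = -357.5 + 8.5·114.5 = 615.75.
Buyers' price falls by P* − Pb = 109 − 100.5 = 8.5; sellers' price rises by Ps − P* = 114.5 − 109 = 5.5.
So producers capture 5.5/14 = 11/28 of each unit of subsidy.

Producer share = 11/28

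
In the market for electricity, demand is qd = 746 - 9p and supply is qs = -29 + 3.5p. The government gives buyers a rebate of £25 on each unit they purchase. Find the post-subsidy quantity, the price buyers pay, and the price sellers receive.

q' = 251; buyers pay £55; sellers receive £80

Pre-subsidy: 746 - 9p = -29 + 3.5p gives p* = 62, q* = 188.
With the rebate, buyers effectively pay pb = ps − 25, where ps is the price sellers receive.
Demand in terms of ps becomes qd = 746 − 9(ps − 25) = 971 - 9ps. Setting this equal to supply: 971 - 9ps = -29 + 3.5ps, so ps = 80.
Buyers pay pb = 80 − 25 = 55; q' = -29 + 3.5·80 = 251.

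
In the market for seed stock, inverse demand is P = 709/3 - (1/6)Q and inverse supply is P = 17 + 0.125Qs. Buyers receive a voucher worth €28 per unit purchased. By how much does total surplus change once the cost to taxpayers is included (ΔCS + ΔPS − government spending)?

Net change in total surplus = -€1344

Pre-subsidy: 709/3 - (1/6)Q = 17 + 0.125Q gives Q* = 752 and P* = 111.
With the rebate, buyers effectively pay Pb = Ps − 28, where Ps is the price sellers receive.
On the curves, Pb = 709/3 - (1/6)Q and Ps = 17 + 0.125Q; the wedge Ps − Pb = 28 gives 17 + 0.125Q − (709/3 - (1/6)Q) = 28, so Q' = 848.
Then Pb = 709/3 − (1/6)·848 = 95 and Ps = 17 + 0.125·848 = 123.
ΔCS = ½(752 + 848)(111 − 95) = 12800; ΔPS = ½(752 + 848)(123 − 111) = 9600.
Government spending = 28 × 848 = 23744.
Net change = 12800 + 9600 − 23744 = -1344. The loss equals the DWL triangle ½·28·96.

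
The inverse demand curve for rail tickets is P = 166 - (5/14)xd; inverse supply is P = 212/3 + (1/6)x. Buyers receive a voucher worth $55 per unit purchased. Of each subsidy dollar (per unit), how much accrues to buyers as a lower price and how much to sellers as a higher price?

Buyers gain $37.5 per unit; sellers gain $17.5 per unit

Pre-subsidy: 166 - (5/14)x = 212/3 + (1/6)x gives x* = 182 and P* = 101.
With the rebate, buyers effectively pay Pb = Ps − 55, where Ps is the price sellers receive.
On the curves, Pb = 166 - (5/14)x and Ps = 212/3 + (1/6)x; the wedge Ps − Pb = 55 gives 212/3 + (1/6)x − (166 - (5/14)x) = 55, so x' = 287.
Then Pb = 166 − (5/14)·287 = 63.5 and Ps = 212/3 + (1/6)·287 = 118.5.
Buyers' price falls by P* − Pb = 101 − 63.5 = 37.5; sellers' price rises by Ps − P* = 118.5 − 101 = 17.5.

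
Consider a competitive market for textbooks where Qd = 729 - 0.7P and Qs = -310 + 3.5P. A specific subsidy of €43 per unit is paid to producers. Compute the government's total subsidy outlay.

Government cost = 299753/12

Pre-subsidy: 729 - 0.7P = -310 + 3.5P gives P* = 5195/21, Q* = 3335/6.
With the subsidy, sellers receive Ps = Pb + 43 for each unit, where Pb is the price buyers pay.
Supply in terms of Pb becomes Qs = -310 + 3.5(Pb + 43) = -159.5 + 3.5Pb. Setting this equal to demand: 729 - 0.7Pb = -159.5 + 3.5Pb, so Pb = 8885/42.
Sellers receive Ps = 8885/42 + 43 = 10691/42; Q' = 729 − 0.7·(8885/42) = 6971/12.
Government outlay = subsidy × quantity = 43 × 6971/12 = 299753/12.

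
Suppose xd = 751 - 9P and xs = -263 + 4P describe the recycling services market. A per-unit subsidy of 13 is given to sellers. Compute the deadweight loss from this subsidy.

Deadweight loss = 234

Pre-subsidy: 751 - 9P = -263 + 4P gives P* = 78, x* = 49.
With the subsidy, sellers receive Ps = Pb + 13 for each unit, where Pb is the price buyers pay.
Supply in terms of Pb becomes xs = -263 + 4(Pb + 13) = -211 + 4Pb. Setting this equal to demand: 751 - 9Pb = -211 + 4Pb, so Pb = 74.
Sellers receive Ps = 74 + 13 = 87; x' = 751 − 9·74 = 85.
The subsidy expands output by 85 − 49 = 36 past the efficient level; on those units the gap between marginal cost and willingness to pay runs from 0 up to 13.
DWL = ½ × 13 × 36 = 234.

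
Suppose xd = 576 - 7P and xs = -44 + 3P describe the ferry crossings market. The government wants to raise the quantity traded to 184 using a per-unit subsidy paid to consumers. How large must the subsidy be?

At x = 184, invert demand for the buyer price: Pb = (576 − 184)/7 = 56; invert supply for the seller price: Ps = (184 − (-44))/3 = 76.
The subsidy must fill the gap: s = Ps − Pb = 76 − 56 = 20.

Required subsidy s = 20 per unit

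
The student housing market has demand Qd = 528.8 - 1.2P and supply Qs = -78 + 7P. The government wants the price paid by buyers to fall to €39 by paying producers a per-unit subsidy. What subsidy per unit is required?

At a buyer price of 39, quantity demanded is 528.8 − 1.2·39 = 482.
Sellers supply 482 only when they receive Ps with -78 + 7·Ps = 482, i.e. Ps = 80.
s = Ps − Pb = 80 − 39 = 41.

Required subsidy s = €41 per unit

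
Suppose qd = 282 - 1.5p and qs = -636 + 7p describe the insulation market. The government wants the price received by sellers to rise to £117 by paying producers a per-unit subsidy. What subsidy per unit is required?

Required subsidy s = £51 per unit

At a seller price of 117, quantity supplied is -636 + 7·117 = 183.
Buyers absorb 183 only when they pay pb with 282 − 1.5·pb = 183, i.e. pb = 66.
s = ps − pb = 117 − 66 = 51.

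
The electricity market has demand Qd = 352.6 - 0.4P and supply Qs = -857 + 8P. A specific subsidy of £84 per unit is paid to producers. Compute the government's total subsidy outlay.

Pre-subsidy: 352.6 - 0.4P = -857 + 8P gives P* = 144, Q* = 295.
With the subsidy, sellers receive Ps = Pb + 84 for each unit, where Pb is the price buyers pay.
Supply in terms of Pb becomes Qs = -857 + 8(Pb + 84) = -185 + 8Pb. Setting this equal to demand: 352.6 - 0.4Pb = -185 + 8Pb, so Pb = 64.
Sellers receive Ps = 64 + 84 = 148; Q' = 352.6 − 0.4·64 = 327.
Government outlay = subsidy × quantity = 84 × 327 = 27468.

Government cost = £27468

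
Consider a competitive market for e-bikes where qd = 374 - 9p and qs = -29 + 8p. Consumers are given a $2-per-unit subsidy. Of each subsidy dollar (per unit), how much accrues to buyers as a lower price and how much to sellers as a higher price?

Pre-subsidy: 374 - 9p = -29 + 8p gives p* = 403/17, q* = 2731/17.
With the rebate, buyers effectively pay pb = ps − 2, where ps is the price sellers receive.
Demand in terms of ps becomes qd = 374 − 9(ps − 2) = 392 - 9ps. Setting this equal to supply: 392 - 9ps = -29 + 8ps, so ps = 421/17.
Buyers pay pb = 421/17 − 2 = 387/17; q' = -29 + 8·(421/17) = 2875/17.
Buyers' price falls by p* − pb = 403/17 − 387/17 = 16/17; sellers' price rises by ps − p* = 421/17 − 403/17 = 18/17.

Buyers gain 16/17 per unit; sellers gain 18/17 per unit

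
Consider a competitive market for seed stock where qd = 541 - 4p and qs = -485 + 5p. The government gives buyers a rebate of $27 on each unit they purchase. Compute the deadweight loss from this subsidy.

Deadweight loss = $810

Pre-subsidy: 541 - 4p = -485 + 5p gives p* = 114, q* = 85.
With the rebate, buyers effectively pay pb = ps − 27, where ps is the price sellers receive.
Demand in terms of ps becomes qd = 541 − 4(ps − 27) = 649 - 4ps. Setting this equal to supply: 649 - 4ps = -485 + 5ps, so ps = 126.
Buyers pay pb = 126 − 27 = 99; q' = -485 + 5·126 = 145.
The subsidy expands output by 145 − 85 = 60 past the efficient level; on those units the gap between marginal cost and willingness to pay runs from 0 up to 27.
DWL = ½ × 27 × 60 = 810.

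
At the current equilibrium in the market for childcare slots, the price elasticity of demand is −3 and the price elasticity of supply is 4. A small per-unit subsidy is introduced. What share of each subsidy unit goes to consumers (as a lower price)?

For a small subsidy around the equilibrium, the benefit split depends on the relative slopes, which at a point are proportional to the elasticities.
Buyer share = εs/(εs + |εd|) = 4/(4 + 3) = 4/7; seller share = |εd|/(εs + |εd|) = 3/7.

Consumer share = 4/7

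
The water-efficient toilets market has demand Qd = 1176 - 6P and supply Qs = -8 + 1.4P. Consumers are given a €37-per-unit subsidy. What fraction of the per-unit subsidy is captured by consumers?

Pre-subsidy: 1176 - 6P = -8 + 1.4P gives P* = 160, Q* = 216.
With the rebate, buyers effectively pay Pb = Ps − 37, where Ps is the price sellers receive.
Demand in terms of Ps becomes Qd = 1176 − 6(Ps − 37) = 1398 - 6Ps. Setting this equal to supply: 1398 - 6Ps = -8 + 1.4Ps, so Ps = 190.
Buyers pay Pb = 190 − 37 = 153; Q' = -8 + 1.4·190 = 258.
Buyers' price falls by P* − Pb = 160 − 153 = 7; sellers' price rises by Ps − P* = 190 − 160 = 30.
So consumers capture 7/37 = 7/37 of each unit of subsidy.

Consumer share = 7/37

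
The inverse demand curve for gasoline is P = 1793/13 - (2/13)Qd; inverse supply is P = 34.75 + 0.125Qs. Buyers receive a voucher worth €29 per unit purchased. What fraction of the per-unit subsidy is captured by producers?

Pre-subsidy: 1793/13 - (2/13)Q = 34.75 + 0.125Q gives Q* = 370 and P* = 81.
With the rebate, buyers effectively pay Pb = Ps − 29, where Ps is the price sellers receive.
On the curves, Pb = 1793/13 - (2/13)Q and Ps = 34.75 + 0.125Q; the wedge Ps − Pb = 29 gives 34.75 + 0.125Q − (1793/13 - (2/13)Q) = 29, so Q' = 474.
Then Pb = 1793/13 − (2/13)·474 = 65 and Ps = 34.75 + 0.125·474 = 94.
Buyers' price falls by P* − Pb = 81 − 65 = 16; sellers' price rises by Ps − P* = 94 − 81 = 13.
So producers capture 13/29 = 13/29 of each unit of subsidy.

Producer share = 13/29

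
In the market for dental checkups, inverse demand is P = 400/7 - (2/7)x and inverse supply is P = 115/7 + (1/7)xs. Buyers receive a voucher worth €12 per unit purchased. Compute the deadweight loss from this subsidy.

Deadweight loss = €168

Pre-subsidy: 400/7 - (2/7)x = 115/7 + (1/7)x gives x* = 95 and P* = 30.
With the rebate, buyers effectively pay Pb = Ps − 12, where Ps is the price sellers receive.
On the curves, Pb = 400/7 - (2/7)x and Ps = 115/7 + (1/7)x; the wedge Ps − Pb = 12 gives 115/7 + (1/7)x − (400/7 - (2/7)x) = 12, so x' = 123.
Then Pb = 400/7 − (2/7)·123 = 22 and Ps = 115/7 + (1/7)·123 = 34.
The subsidy expands output by 123 − 95 = 28 past the efficient level; on those units the gap between marginal cost and willingness to pay runs from 0 up to 12.
DWL = ½ × 12 × 28 = 168.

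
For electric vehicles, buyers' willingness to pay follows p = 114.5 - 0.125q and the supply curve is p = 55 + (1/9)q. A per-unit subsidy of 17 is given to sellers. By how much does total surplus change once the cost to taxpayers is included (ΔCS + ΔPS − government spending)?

Pre-subsidy: 114.5 - 0.125q = 55 + (1/9)q gives q* = 252 and p* = 83.
With the subsidy, sellers receive ps = pb + 17 for each unit, where pb is the price buyers pay.
On the curves, pb = 114.5 - 0.125q and ps = 55 + (1/9)q; the wedge ps − pb = 17 gives 55 + (1/9)q − (114.5 - 0.125q) = 17, so q' = 324.
Then pb = 114.5 − 0.125·324 = 74 and ps = 55 + (1/9)·324 = 91.
ΔCS = ½(252 + 324)(83 − 74) = 2592; ΔPS = ½(252 + 324)(91 − 83) = 2304.
Government spending = 17 × 324 = 5508.
Net change = 2592 + 2304 − 5508 = -612. The loss equals the DWL triangle ½·17·72.

Net change in total surplus = -612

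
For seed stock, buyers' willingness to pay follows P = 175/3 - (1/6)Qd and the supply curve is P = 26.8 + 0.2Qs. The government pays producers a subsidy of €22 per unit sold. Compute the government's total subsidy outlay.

Government cost = €3212

Pre-subsidy: 175/3 - (1/6)Q = 26.8 + 0.2Q gives Q* = 86 and P* = 44.
With the subsidy, sellers receive Ps = Pb + 22 for each unit, where Pb is the price buyers pay.
On the curves, Pb = 175/3 - (1/6)Q and Ps = 26.8 + 0.2Q; the wedge Ps − Pb = 22 gives 26.8 + 0.2Q − (175/3 - (1/6)Q) = 22, so Q' = 146.
Then Pb = 175/3 − (1/6)·146 = 34 and Ps = 26.8 + 0.2·146 = 56.
Government outlay = subsidy × quantity = 22 × 146 = 3212.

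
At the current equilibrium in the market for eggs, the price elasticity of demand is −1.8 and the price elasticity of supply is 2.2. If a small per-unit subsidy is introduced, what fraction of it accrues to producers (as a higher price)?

Producer share = 0.45

For a small subsidy around the equilibrium, the benefit split depends on the relative slopes, which at a point are proportional to the elasticities.
Buyer share = εs/(εs + |εd|) = 2.2/(2.2 + 1.8) = 0.55; seller share = |εd|/(εs + |εd|) = 0.45.
So producers capture 0.45 of the subsidy.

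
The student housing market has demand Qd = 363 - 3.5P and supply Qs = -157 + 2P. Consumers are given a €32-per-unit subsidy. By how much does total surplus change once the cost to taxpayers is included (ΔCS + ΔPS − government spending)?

Pre-subsidy: 363 - 3.5P = -157 + 2P gives P* = 1040/11, Q* = 353/11.
With the rebate, buyers effectively pay Pb = Ps − 32, where Ps is the price sellers receive.
Demand in terms of Ps becomes Qd = 363 − 3.5(Ps − 32) = 475 - 3.5Ps. Setting this equal to supply: 475 - 3.5Ps = -157 + 2Ps, so Ps = 1264/11.
Buyers pay Pb = 1264/11 − 32 = 912/11; Q' = -157 + 2·(1264/11) = 801/11.
ΔCS = ½(353/11 + 801/11)(1040/11 − 912/11) = 73856/121; ΔPS = ½(353/11 + 801/11)(1264/11 − 1040/11) = 129248/121.
Government spending = 32 × 801/11 = 25632/11.
Net change = 73856/121 + 129248/121 − 25632/11 = -7168/11. The loss equals the DWL triangle ½·32·448/11.

Net change in total surplus = -7168/11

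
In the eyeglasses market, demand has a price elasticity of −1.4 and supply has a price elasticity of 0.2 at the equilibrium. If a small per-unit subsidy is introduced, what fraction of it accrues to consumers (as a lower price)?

For a small subsidy around the equilibrium, the benefit split depends on the relative slopes, which at a point are proportional to the elasticities.
Buyer share = εs/(εs + |εd|) = 0.2/(0.2 + 1.4) = 0.125; seller share = |εd|/(εs + |εd|) = 0.875.

Consumer share = 0.125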